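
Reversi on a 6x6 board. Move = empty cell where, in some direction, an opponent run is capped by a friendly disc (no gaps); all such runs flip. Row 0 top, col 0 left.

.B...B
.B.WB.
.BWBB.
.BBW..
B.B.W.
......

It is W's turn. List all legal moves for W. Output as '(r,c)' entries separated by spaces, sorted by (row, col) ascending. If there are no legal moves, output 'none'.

Answer: (0,0) (1,5) (2,0) (2,5) (3,0) (3,5) (5,1) (5,2)

Derivation:
(0,0): flips 1 -> legal
(0,2): no bracket -> illegal
(0,3): no bracket -> illegal
(0,4): no bracket -> illegal
(1,0): no bracket -> illegal
(1,2): no bracket -> illegal
(1,5): flips 2 -> legal
(2,0): flips 1 -> legal
(2,5): flips 2 -> legal
(3,0): flips 2 -> legal
(3,4): no bracket -> illegal
(3,5): flips 1 -> legal
(4,1): no bracket -> illegal
(4,3): no bracket -> illegal
(5,0): no bracket -> illegal
(5,1): flips 1 -> legal
(5,2): flips 2 -> legal
(5,3): no bracket -> illegal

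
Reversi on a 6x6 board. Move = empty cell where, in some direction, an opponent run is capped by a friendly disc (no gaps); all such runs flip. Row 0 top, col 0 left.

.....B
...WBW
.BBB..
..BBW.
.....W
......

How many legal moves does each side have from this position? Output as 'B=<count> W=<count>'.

-- B to move --
(0,2): no bracket -> illegal
(0,3): flips 1 -> legal
(0,4): flips 1 -> legal
(1,2): flips 1 -> legal
(2,4): no bracket -> illegal
(2,5): flips 1 -> legal
(3,5): flips 1 -> legal
(4,3): no bracket -> illegal
(4,4): no bracket -> illegal
(5,4): no bracket -> illegal
(5,5): no bracket -> illegal
B mobility = 5
-- W to move --
(0,3): no bracket -> illegal
(0,4): no bracket -> illegal
(1,0): no bracket -> illegal
(1,1): no bracket -> illegal
(1,2): flips 1 -> legal
(2,0): no bracket -> illegal
(2,4): no bracket -> illegal
(2,5): no bracket -> illegal
(3,0): no bracket -> illegal
(3,1): flips 3 -> legal
(4,1): no bracket -> illegal
(4,2): no bracket -> illegal
(4,3): flips 2 -> legal
(4,4): no bracket -> illegal
W mobility = 3

Answer: B=5 W=3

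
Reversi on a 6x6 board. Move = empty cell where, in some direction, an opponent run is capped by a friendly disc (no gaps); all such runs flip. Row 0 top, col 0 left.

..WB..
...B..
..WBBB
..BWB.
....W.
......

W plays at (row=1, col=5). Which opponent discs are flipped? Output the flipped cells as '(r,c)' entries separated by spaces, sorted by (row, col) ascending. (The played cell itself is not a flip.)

Answer: (2,4)

Derivation:
Dir NW: first cell '.' (not opp) -> no flip
Dir N: first cell '.' (not opp) -> no flip
Dir NE: edge -> no flip
Dir W: first cell '.' (not opp) -> no flip
Dir E: edge -> no flip
Dir SW: opp run (2,4) capped by W -> flip
Dir S: opp run (2,5), next='.' -> no flip
Dir SE: edge -> no flip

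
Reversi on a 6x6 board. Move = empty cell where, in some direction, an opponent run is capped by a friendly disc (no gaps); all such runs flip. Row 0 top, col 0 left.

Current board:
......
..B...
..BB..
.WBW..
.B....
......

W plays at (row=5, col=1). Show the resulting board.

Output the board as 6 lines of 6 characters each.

Place W at (5,1); scan 8 dirs for brackets.
Dir NW: first cell '.' (not opp) -> no flip
Dir N: opp run (4,1) capped by W -> flip
Dir NE: first cell '.' (not opp) -> no flip
Dir W: first cell '.' (not opp) -> no flip
Dir E: first cell '.' (not opp) -> no flip
Dir SW: edge -> no flip
Dir S: edge -> no flip
Dir SE: edge -> no flip
All flips: (4,1)

Answer: ......
..B...
..BB..
.WBW..
.W....
.W....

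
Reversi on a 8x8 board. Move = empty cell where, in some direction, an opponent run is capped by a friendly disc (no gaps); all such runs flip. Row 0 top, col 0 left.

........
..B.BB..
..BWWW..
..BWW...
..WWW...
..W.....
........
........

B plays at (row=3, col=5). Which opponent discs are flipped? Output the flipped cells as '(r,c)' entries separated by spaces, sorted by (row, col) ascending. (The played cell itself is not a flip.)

Answer: (2,5) (3,3) (3,4)

Derivation:
Dir NW: opp run (2,4), next='.' -> no flip
Dir N: opp run (2,5) capped by B -> flip
Dir NE: first cell '.' (not opp) -> no flip
Dir W: opp run (3,4) (3,3) capped by B -> flip
Dir E: first cell '.' (not opp) -> no flip
Dir SW: opp run (4,4), next='.' -> no flip
Dir S: first cell '.' (not opp) -> no flip
Dir SE: first cell '.' (not opp) -> no flip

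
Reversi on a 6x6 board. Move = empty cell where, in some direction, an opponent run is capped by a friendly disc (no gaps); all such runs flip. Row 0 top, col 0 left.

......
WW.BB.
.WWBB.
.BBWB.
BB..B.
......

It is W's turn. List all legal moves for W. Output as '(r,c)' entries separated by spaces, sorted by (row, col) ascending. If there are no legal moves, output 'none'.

(0,2): no bracket -> illegal
(0,3): flips 2 -> legal
(0,4): flips 1 -> legal
(0,5): no bracket -> illegal
(1,2): no bracket -> illegal
(1,5): flips 1 -> legal
(2,0): no bracket -> illegal
(2,5): flips 2 -> legal
(3,0): flips 2 -> legal
(3,5): flips 1 -> legal
(4,2): flips 1 -> legal
(4,3): flips 1 -> legal
(4,5): no bracket -> illegal
(5,0): no bracket -> illegal
(5,1): flips 2 -> legal
(5,2): no bracket -> illegal
(5,3): no bracket -> illegal
(5,4): no bracket -> illegal
(5,5): flips 1 -> legal

Answer: (0,3) (0,4) (1,5) (2,5) (3,0) (3,5) (4,2) (4,3) (5,1) (5,5)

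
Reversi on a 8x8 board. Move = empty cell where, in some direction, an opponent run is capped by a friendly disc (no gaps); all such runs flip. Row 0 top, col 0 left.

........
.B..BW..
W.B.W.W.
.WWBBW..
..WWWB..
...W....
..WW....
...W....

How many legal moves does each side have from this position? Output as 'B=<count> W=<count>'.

Answer: B=11 W=9

Derivation:
-- B to move --
(0,4): no bracket -> illegal
(0,5): no bracket -> illegal
(0,6): flips 2 -> legal
(1,0): no bracket -> illegal
(1,3): no bracket -> illegal
(1,6): flips 1 -> legal
(1,7): no bracket -> illegal
(2,1): no bracket -> illegal
(2,3): no bracket -> illegal
(2,5): flips 1 -> legal
(2,7): no bracket -> illegal
(3,0): flips 2 -> legal
(3,6): flips 1 -> legal
(3,7): no bracket -> illegal
(4,0): flips 1 -> legal
(4,1): flips 3 -> legal
(4,6): no bracket -> illegal
(5,1): flips 1 -> legal
(5,2): flips 3 -> legal
(5,4): flips 1 -> legal
(5,5): flips 1 -> legal
(6,1): no bracket -> illegal
(6,4): no bracket -> illegal
(7,1): no bracket -> illegal
(7,2): no bracket -> illegal
(7,4): no bracket -> illegal
B mobility = 11
-- W to move --
(0,0): flips 3 -> legal
(0,1): no bracket -> illegal
(0,2): flips 1 -> legal
(0,3): no bracket -> illegal
(0,4): flips 1 -> legal
(0,5): no bracket -> illegal
(1,0): no bracket -> illegal
(1,2): flips 1 -> legal
(1,3): flips 2 -> legal
(2,1): no bracket -> illegal
(2,3): flips 1 -> legal
(2,5): flips 1 -> legal
(3,6): no bracket -> illegal
(4,6): flips 1 -> legal
(5,4): no bracket -> illegal
(5,5): flips 1 -> legal
(5,6): no bracket -> illegal
W mobility = 9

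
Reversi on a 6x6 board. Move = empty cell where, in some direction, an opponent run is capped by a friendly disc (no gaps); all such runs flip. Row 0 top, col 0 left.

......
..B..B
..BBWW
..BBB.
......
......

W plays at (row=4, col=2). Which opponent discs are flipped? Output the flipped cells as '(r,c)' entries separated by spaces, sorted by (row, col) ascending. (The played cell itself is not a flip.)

Answer: (3,3)

Derivation:
Dir NW: first cell '.' (not opp) -> no flip
Dir N: opp run (3,2) (2,2) (1,2), next='.' -> no flip
Dir NE: opp run (3,3) capped by W -> flip
Dir W: first cell '.' (not opp) -> no flip
Dir E: first cell '.' (not opp) -> no flip
Dir SW: first cell '.' (not opp) -> no flip
Dir S: first cell '.' (not opp) -> no flip
Dir SE: first cell '.' (not opp) -> no flip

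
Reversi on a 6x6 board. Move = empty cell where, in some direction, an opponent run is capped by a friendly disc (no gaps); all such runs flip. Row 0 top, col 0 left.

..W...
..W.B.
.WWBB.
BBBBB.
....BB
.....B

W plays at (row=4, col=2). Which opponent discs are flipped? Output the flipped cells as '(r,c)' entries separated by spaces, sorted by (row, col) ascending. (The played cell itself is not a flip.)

Answer: (3,2)

Derivation:
Dir NW: opp run (3,1), next='.' -> no flip
Dir N: opp run (3,2) capped by W -> flip
Dir NE: opp run (3,3) (2,4), next='.' -> no flip
Dir W: first cell '.' (not opp) -> no flip
Dir E: first cell '.' (not opp) -> no flip
Dir SW: first cell '.' (not opp) -> no flip
Dir S: first cell '.' (not opp) -> no flip
Dir SE: first cell '.' (not opp) -> no flip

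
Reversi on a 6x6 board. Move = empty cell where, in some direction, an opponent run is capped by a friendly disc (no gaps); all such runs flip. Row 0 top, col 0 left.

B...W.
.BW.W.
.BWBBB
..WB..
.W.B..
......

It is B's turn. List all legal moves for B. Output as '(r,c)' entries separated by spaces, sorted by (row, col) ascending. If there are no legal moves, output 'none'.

(0,1): flips 1 -> legal
(0,2): no bracket -> illegal
(0,3): flips 2 -> legal
(0,5): flips 1 -> legal
(1,3): flips 1 -> legal
(1,5): no bracket -> illegal
(3,0): no bracket -> illegal
(3,1): flips 1 -> legal
(4,0): no bracket -> illegal
(4,2): no bracket -> illegal
(5,0): flips 2 -> legal
(5,1): no bracket -> illegal
(5,2): no bracket -> illegal

Answer: (0,1) (0,3) (0,5) (1,3) (3,1) (5,0)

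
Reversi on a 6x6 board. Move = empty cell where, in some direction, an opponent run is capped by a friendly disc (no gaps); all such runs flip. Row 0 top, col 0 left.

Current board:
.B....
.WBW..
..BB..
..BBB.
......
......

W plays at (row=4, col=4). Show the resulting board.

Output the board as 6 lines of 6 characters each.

Answer: .B....
.WBW..
..WB..
..BWB.
....W.
......

Derivation:
Place W at (4,4); scan 8 dirs for brackets.
Dir NW: opp run (3,3) (2,2) capped by W -> flip
Dir N: opp run (3,4), next='.' -> no flip
Dir NE: first cell '.' (not opp) -> no flip
Dir W: first cell '.' (not opp) -> no flip
Dir E: first cell '.' (not opp) -> no flip
Dir SW: first cell '.' (not opp) -> no flip
Dir S: first cell '.' (not opp) -> no flip
Dir SE: first cell '.' (not opp) -> no flip
All flips: (2,2) (3,3)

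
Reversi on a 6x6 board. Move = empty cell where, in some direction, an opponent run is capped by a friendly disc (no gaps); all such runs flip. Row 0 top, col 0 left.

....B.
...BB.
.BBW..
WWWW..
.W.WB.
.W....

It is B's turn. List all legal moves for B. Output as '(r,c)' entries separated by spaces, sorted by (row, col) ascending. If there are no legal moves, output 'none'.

Answer: (2,4) (4,0) (4,2) (5,0) (5,3) (5,4)

Derivation:
(1,2): no bracket -> illegal
(2,0): no bracket -> illegal
(2,4): flips 1 -> legal
(3,4): no bracket -> illegal
(4,0): flips 1 -> legal
(4,2): flips 2 -> legal
(5,0): flips 3 -> legal
(5,2): no bracket -> illegal
(5,3): flips 3 -> legal
(5,4): flips 2 -> legal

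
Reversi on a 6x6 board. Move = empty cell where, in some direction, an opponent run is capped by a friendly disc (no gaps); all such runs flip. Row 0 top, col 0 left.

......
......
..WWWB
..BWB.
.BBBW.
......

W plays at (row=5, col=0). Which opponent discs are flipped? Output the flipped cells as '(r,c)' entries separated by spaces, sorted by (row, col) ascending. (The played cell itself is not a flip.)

Answer: (3,2) (4,1)

Derivation:
Dir NW: edge -> no flip
Dir N: first cell '.' (not opp) -> no flip
Dir NE: opp run (4,1) (3,2) capped by W -> flip
Dir W: edge -> no flip
Dir E: first cell '.' (not opp) -> no flip
Dir SW: edge -> no flip
Dir S: edge -> no flip
Dir SE: edge -> no flip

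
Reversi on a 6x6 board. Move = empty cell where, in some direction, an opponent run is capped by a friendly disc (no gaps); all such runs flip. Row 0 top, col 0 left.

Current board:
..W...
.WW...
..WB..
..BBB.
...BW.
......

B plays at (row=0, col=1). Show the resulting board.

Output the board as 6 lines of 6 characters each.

Answer: .BW...
.WB...
..WB..
..BBB.
...BW.
......

Derivation:
Place B at (0,1); scan 8 dirs for brackets.
Dir NW: edge -> no flip
Dir N: edge -> no flip
Dir NE: edge -> no flip
Dir W: first cell '.' (not opp) -> no flip
Dir E: opp run (0,2), next='.' -> no flip
Dir SW: first cell '.' (not opp) -> no flip
Dir S: opp run (1,1), next='.' -> no flip
Dir SE: opp run (1,2) capped by B -> flip
All flips: (1,2)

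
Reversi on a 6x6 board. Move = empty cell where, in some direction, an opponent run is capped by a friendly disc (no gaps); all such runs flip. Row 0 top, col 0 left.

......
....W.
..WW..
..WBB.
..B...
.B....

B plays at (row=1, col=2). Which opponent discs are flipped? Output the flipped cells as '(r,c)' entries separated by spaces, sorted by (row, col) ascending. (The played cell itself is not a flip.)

Answer: (2,2) (2,3) (3,2)

Derivation:
Dir NW: first cell '.' (not opp) -> no flip
Dir N: first cell '.' (not opp) -> no flip
Dir NE: first cell '.' (not opp) -> no flip
Dir W: first cell '.' (not opp) -> no flip
Dir E: first cell '.' (not opp) -> no flip
Dir SW: first cell '.' (not opp) -> no flip
Dir S: opp run (2,2) (3,2) capped by B -> flip
Dir SE: opp run (2,3) capped by B -> flip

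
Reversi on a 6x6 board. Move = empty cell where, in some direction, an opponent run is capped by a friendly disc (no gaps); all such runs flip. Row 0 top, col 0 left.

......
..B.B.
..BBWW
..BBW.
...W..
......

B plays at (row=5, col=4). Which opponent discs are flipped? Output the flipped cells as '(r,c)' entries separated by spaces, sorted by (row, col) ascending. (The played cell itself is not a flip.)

Dir NW: opp run (4,3) capped by B -> flip
Dir N: first cell '.' (not opp) -> no flip
Dir NE: first cell '.' (not opp) -> no flip
Dir W: first cell '.' (not opp) -> no flip
Dir E: first cell '.' (not opp) -> no flip
Dir SW: edge -> no flip
Dir S: edge -> no flip
Dir SE: edge -> no flip

Answer: (4,3)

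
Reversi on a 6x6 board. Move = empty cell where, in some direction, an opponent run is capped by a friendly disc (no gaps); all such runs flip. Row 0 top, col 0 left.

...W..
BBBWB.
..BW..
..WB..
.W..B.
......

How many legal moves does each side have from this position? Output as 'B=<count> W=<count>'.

Answer: B=6 W=9

Derivation:
-- B to move --
(0,2): no bracket -> illegal
(0,4): flips 1 -> legal
(2,1): no bracket -> illegal
(2,4): flips 1 -> legal
(3,0): no bracket -> illegal
(3,1): flips 1 -> legal
(3,4): flips 1 -> legal
(4,0): no bracket -> illegal
(4,2): flips 1 -> legal
(4,3): no bracket -> illegal
(5,0): flips 3 -> legal
(5,1): no bracket -> illegal
(5,2): no bracket -> illegal
B mobility = 6
-- W to move --
(0,0): no bracket -> illegal
(0,1): flips 1 -> legal
(0,2): flips 2 -> legal
(0,4): no bracket -> illegal
(0,5): flips 1 -> legal
(1,5): flips 1 -> legal
(2,0): no bracket -> illegal
(2,1): flips 2 -> legal
(2,4): no bracket -> illegal
(2,5): flips 1 -> legal
(3,1): flips 1 -> legal
(3,4): flips 1 -> legal
(3,5): no bracket -> illegal
(4,2): no bracket -> illegal
(4,3): flips 1 -> legal
(4,5): no bracket -> illegal
(5,3): no bracket -> illegal
(5,4): no bracket -> illegal
(5,5): no bracket -> illegal
W mobility = 9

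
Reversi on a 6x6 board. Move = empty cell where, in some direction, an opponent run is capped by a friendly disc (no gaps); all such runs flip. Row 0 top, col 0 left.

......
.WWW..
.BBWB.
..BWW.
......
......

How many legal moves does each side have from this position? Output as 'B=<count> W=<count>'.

-- B to move --
(0,0): flips 1 -> legal
(0,1): flips 1 -> legal
(0,2): flips 2 -> legal
(0,3): flips 1 -> legal
(0,4): flips 1 -> legal
(1,0): no bracket -> illegal
(1,4): flips 1 -> legal
(2,0): no bracket -> illegal
(2,5): no bracket -> illegal
(3,5): flips 2 -> legal
(4,2): flips 1 -> legal
(4,3): no bracket -> illegal
(4,4): flips 2 -> legal
(4,5): no bracket -> illegal
B mobility = 9
-- W to move --
(1,0): no bracket -> illegal
(1,4): flips 1 -> legal
(1,5): flips 1 -> legal
(2,0): flips 2 -> legal
(2,5): flips 1 -> legal
(3,0): flips 1 -> legal
(3,1): flips 3 -> legal
(3,5): flips 1 -> legal
(4,1): flips 1 -> legal
(4,2): flips 2 -> legal
(4,3): no bracket -> illegal
W mobility = 9

Answer: B=9 W=9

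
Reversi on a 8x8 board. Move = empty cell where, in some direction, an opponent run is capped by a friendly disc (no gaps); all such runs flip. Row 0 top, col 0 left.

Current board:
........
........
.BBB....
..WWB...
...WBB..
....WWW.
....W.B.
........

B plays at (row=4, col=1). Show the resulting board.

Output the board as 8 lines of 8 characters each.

Answer: ........
........
.BBB....
..BWB...
.B.WBB..
....WWW.
....W.B.
........

Derivation:
Place B at (4,1); scan 8 dirs for brackets.
Dir NW: first cell '.' (not opp) -> no flip
Dir N: first cell '.' (not opp) -> no flip
Dir NE: opp run (3,2) capped by B -> flip
Dir W: first cell '.' (not opp) -> no flip
Dir E: first cell '.' (not opp) -> no flip
Dir SW: first cell '.' (not opp) -> no flip
Dir S: first cell '.' (not opp) -> no flip
Dir SE: first cell '.' (not opp) -> no flip
All flips: (3,2)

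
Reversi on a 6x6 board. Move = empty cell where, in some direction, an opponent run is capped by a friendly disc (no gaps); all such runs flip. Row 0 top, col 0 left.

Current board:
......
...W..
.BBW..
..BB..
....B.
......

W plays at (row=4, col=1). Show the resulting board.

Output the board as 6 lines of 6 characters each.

Place W at (4,1); scan 8 dirs for brackets.
Dir NW: first cell '.' (not opp) -> no flip
Dir N: first cell '.' (not opp) -> no flip
Dir NE: opp run (3,2) capped by W -> flip
Dir W: first cell '.' (not opp) -> no flip
Dir E: first cell '.' (not opp) -> no flip
Dir SW: first cell '.' (not opp) -> no flip
Dir S: first cell '.' (not opp) -> no flip
Dir SE: first cell '.' (not opp) -> no flip
All flips: (3,2)

Answer: ......
...W..
.BBW..
..WB..
.W..B.
......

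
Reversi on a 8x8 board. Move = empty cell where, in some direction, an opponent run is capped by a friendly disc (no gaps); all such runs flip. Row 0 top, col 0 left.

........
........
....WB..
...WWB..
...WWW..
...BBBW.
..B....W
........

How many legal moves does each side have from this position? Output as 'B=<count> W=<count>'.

Answer: B=8 W=11

Derivation:
-- B to move --
(1,3): flips 1 -> legal
(1,4): flips 3 -> legal
(1,5): no bracket -> illegal
(2,2): flips 2 -> legal
(2,3): flips 3 -> legal
(3,2): flips 3 -> legal
(3,6): flips 1 -> legal
(4,2): no bracket -> illegal
(4,6): no bracket -> illegal
(4,7): no bracket -> illegal
(5,2): flips 2 -> legal
(5,7): flips 1 -> legal
(6,5): no bracket -> illegal
(6,6): no bracket -> illegal
(7,6): no bracket -> illegal
(7,7): no bracket -> illegal
B mobility = 8
-- W to move --
(1,4): no bracket -> illegal
(1,5): flips 2 -> legal
(1,6): flips 1 -> legal
(2,6): flips 2 -> legal
(3,6): flips 1 -> legal
(4,2): no bracket -> illegal
(4,6): flips 1 -> legal
(5,1): no bracket -> illegal
(5,2): flips 3 -> legal
(6,1): no bracket -> illegal
(6,3): flips 2 -> legal
(6,4): flips 1 -> legal
(6,5): flips 2 -> legal
(6,6): flips 1 -> legal
(7,1): flips 2 -> legal
(7,2): no bracket -> illegal
(7,3): no bracket -> illegal
W mobility = 11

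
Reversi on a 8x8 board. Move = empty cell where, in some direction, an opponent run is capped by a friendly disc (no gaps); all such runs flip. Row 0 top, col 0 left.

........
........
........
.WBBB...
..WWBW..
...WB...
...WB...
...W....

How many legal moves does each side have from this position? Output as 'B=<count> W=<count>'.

-- B to move --
(2,0): flips 3 -> legal
(2,1): no bracket -> illegal
(2,2): no bracket -> illegal
(3,0): flips 1 -> legal
(3,5): no bracket -> illegal
(3,6): flips 1 -> legal
(4,0): no bracket -> illegal
(4,1): flips 2 -> legal
(4,6): flips 1 -> legal
(5,1): flips 1 -> legal
(5,2): flips 3 -> legal
(5,5): no bracket -> illegal
(5,6): flips 1 -> legal
(6,2): flips 2 -> legal
(7,2): flips 1 -> legal
(7,4): no bracket -> illegal
B mobility = 10
-- W to move --
(2,1): flips 1 -> legal
(2,2): flips 1 -> legal
(2,3): flips 2 -> legal
(2,4): flips 1 -> legal
(2,5): flips 1 -> legal
(3,5): flips 4 -> legal
(4,1): no bracket -> illegal
(5,5): flips 2 -> legal
(6,5): flips 2 -> legal
(7,4): no bracket -> illegal
(7,5): flips 1 -> legal
W mobility = 9

Answer: B=10 W=9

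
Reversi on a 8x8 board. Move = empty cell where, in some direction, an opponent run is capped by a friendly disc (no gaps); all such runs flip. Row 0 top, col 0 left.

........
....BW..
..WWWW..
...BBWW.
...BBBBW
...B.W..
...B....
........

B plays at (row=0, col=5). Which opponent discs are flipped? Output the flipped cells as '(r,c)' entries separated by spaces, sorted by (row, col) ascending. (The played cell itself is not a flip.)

Dir NW: edge -> no flip
Dir N: edge -> no flip
Dir NE: edge -> no flip
Dir W: first cell '.' (not opp) -> no flip
Dir E: first cell '.' (not opp) -> no flip
Dir SW: first cell 'B' (not opp) -> no flip
Dir S: opp run (1,5) (2,5) (3,5) capped by B -> flip
Dir SE: first cell '.' (not opp) -> no flip

Answer: (1,5) (2,5) (3,5)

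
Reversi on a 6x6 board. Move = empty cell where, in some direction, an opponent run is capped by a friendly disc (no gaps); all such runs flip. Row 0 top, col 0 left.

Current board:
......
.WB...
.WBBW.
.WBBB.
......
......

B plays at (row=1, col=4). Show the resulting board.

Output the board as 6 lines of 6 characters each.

Answer: ......
.WB.B.
.WBBB.
.WBBB.
......
......

Derivation:
Place B at (1,4); scan 8 dirs for brackets.
Dir NW: first cell '.' (not opp) -> no flip
Dir N: first cell '.' (not opp) -> no flip
Dir NE: first cell '.' (not opp) -> no flip
Dir W: first cell '.' (not opp) -> no flip
Dir E: first cell '.' (not opp) -> no flip
Dir SW: first cell 'B' (not opp) -> no flip
Dir S: opp run (2,4) capped by B -> flip
Dir SE: first cell '.' (not opp) -> no flip
All flips: (2,4)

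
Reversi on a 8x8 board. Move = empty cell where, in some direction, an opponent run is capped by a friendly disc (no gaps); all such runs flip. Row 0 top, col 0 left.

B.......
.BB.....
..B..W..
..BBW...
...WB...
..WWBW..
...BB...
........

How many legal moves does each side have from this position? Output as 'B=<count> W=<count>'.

-- B to move --
(1,4): no bracket -> illegal
(1,5): no bracket -> illegal
(1,6): no bracket -> illegal
(2,3): no bracket -> illegal
(2,4): flips 1 -> legal
(2,6): no bracket -> illegal
(3,5): flips 1 -> legal
(3,6): no bracket -> illegal
(4,1): flips 1 -> legal
(4,2): flips 2 -> legal
(4,5): no bracket -> illegal
(4,6): flips 1 -> legal
(5,1): flips 2 -> legal
(5,6): flips 1 -> legal
(6,1): no bracket -> illegal
(6,2): flips 1 -> legal
(6,5): no bracket -> illegal
(6,6): flips 1 -> legal
B mobility = 9
-- W to move --
(0,1): no bracket -> illegal
(0,2): no bracket -> illegal
(0,3): no bracket -> illegal
(1,0): no bracket -> illegal
(1,3): no bracket -> illegal
(2,0): no bracket -> illegal
(2,1): flips 1 -> legal
(2,3): flips 1 -> legal
(2,4): no bracket -> illegal
(3,1): flips 2 -> legal
(3,5): flips 1 -> legal
(4,1): no bracket -> illegal
(4,2): no bracket -> illegal
(4,5): flips 1 -> legal
(6,2): no bracket -> illegal
(6,5): flips 1 -> legal
(7,2): no bracket -> illegal
(7,3): flips 2 -> legal
(7,4): flips 4 -> legal
(7,5): flips 1 -> legal
W mobility = 9

Answer: B=9 W=9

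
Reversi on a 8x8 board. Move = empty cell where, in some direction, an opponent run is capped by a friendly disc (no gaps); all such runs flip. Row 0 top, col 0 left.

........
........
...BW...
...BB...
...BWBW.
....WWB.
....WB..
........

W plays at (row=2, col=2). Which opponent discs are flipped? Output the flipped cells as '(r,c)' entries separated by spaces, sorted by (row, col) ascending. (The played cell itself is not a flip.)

Dir NW: first cell '.' (not opp) -> no flip
Dir N: first cell '.' (not opp) -> no flip
Dir NE: first cell '.' (not opp) -> no flip
Dir W: first cell '.' (not opp) -> no flip
Dir E: opp run (2,3) capped by W -> flip
Dir SW: first cell '.' (not opp) -> no flip
Dir S: first cell '.' (not opp) -> no flip
Dir SE: opp run (3,3) capped by W -> flip

Answer: (2,3) (3,3)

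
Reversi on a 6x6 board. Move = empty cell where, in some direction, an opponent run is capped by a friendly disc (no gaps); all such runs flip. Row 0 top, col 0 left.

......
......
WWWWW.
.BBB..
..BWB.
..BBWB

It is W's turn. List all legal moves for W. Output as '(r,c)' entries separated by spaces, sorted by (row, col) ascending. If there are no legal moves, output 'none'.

Answer: (3,4) (4,0) (4,1) (4,5) (5,1)

Derivation:
(3,0): no bracket -> illegal
(3,4): flips 1 -> legal
(3,5): no bracket -> illegal
(4,0): flips 1 -> legal
(4,1): flips 3 -> legal
(4,5): flips 1 -> legal
(5,1): flips 4 -> legal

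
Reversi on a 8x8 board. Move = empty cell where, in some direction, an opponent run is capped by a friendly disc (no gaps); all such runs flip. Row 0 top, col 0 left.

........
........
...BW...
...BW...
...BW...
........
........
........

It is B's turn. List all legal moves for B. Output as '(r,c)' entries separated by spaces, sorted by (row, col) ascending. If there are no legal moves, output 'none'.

(1,3): no bracket -> illegal
(1,4): no bracket -> illegal
(1,5): flips 1 -> legal
(2,5): flips 2 -> legal
(3,5): flips 1 -> legal
(4,5): flips 2 -> legal
(5,3): no bracket -> illegal
(5,4): no bracket -> illegal
(5,5): flips 1 -> legal

Answer: (1,5) (2,5) (3,5) (4,5) (5,5)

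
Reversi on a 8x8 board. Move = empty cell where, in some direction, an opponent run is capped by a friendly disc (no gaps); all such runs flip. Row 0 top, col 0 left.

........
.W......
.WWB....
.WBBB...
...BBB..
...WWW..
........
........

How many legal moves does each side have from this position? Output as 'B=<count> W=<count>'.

Answer: B=10 W=5

Derivation:
-- B to move --
(0,0): flips 2 -> legal
(0,1): no bracket -> illegal
(0,2): no bracket -> illegal
(1,0): flips 1 -> legal
(1,2): flips 1 -> legal
(1,3): no bracket -> illegal
(2,0): flips 2 -> legal
(3,0): flips 1 -> legal
(4,0): no bracket -> illegal
(4,1): no bracket -> illegal
(4,2): no bracket -> illegal
(4,6): no bracket -> illegal
(5,2): no bracket -> illegal
(5,6): no bracket -> illegal
(6,2): flips 1 -> legal
(6,3): flips 2 -> legal
(6,4): flips 1 -> legal
(6,5): flips 2 -> legal
(6,6): flips 1 -> legal
B mobility = 10
-- W to move --
(1,2): no bracket -> illegal
(1,3): flips 3 -> legal
(1,4): no bracket -> illegal
(2,4): flips 3 -> legal
(2,5): no bracket -> illegal
(3,5): flips 5 -> legal
(3,6): flips 1 -> legal
(4,1): no bracket -> illegal
(4,2): flips 1 -> legal
(4,6): no bracket -> illegal
(5,2): no bracket -> illegal
(5,6): no bracket -> illegal
W mobility = 5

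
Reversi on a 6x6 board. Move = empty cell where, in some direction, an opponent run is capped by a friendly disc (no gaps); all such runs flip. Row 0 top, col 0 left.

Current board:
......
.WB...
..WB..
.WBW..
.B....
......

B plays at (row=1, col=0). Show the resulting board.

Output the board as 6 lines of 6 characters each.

Place B at (1,0); scan 8 dirs for brackets.
Dir NW: edge -> no flip
Dir N: first cell '.' (not opp) -> no flip
Dir NE: first cell '.' (not opp) -> no flip
Dir W: edge -> no flip
Dir E: opp run (1,1) capped by B -> flip
Dir SW: edge -> no flip
Dir S: first cell '.' (not opp) -> no flip
Dir SE: first cell '.' (not opp) -> no flip
All flips: (1,1)

Answer: ......
BBB...
..WB..
.WBW..
.B....
......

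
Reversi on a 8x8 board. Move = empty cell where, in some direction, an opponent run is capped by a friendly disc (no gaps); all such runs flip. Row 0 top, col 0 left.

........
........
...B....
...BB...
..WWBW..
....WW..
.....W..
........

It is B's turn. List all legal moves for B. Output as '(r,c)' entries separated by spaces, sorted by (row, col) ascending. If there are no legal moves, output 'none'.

Answer: (4,1) (4,6) (5,1) (5,2) (5,3) (5,6) (6,4) (6,6)

Derivation:
(3,1): no bracket -> illegal
(3,2): no bracket -> illegal
(3,5): no bracket -> illegal
(3,6): no bracket -> illegal
(4,1): flips 2 -> legal
(4,6): flips 1 -> legal
(5,1): flips 1 -> legal
(5,2): flips 1 -> legal
(5,3): flips 1 -> legal
(5,6): flips 1 -> legal
(6,3): no bracket -> illegal
(6,4): flips 1 -> legal
(6,6): flips 1 -> legal
(7,4): no bracket -> illegal
(7,5): no bracket -> illegal
(7,6): no bracket -> illegal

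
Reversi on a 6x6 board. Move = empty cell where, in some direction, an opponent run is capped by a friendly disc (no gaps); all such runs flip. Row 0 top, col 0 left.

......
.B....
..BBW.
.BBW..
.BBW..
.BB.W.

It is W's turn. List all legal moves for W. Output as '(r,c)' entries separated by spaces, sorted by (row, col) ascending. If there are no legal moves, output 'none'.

(0,0): flips 2 -> legal
(0,1): no bracket -> illegal
(0,2): no bracket -> illegal
(1,0): no bracket -> illegal
(1,2): no bracket -> illegal
(1,3): flips 1 -> legal
(1,4): no bracket -> illegal
(2,0): no bracket -> illegal
(2,1): flips 3 -> legal
(3,0): flips 2 -> legal
(3,4): no bracket -> illegal
(4,0): flips 2 -> legal
(5,0): no bracket -> illegal
(5,3): no bracket -> illegal

Answer: (0,0) (1,3) (2,1) (3,0) (4,0)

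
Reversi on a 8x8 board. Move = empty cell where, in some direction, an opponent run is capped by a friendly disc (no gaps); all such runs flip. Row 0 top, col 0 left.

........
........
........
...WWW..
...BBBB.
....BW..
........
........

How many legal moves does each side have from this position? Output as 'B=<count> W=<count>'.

-- B to move --
(2,2): flips 1 -> legal
(2,3): flips 2 -> legal
(2,4): flips 2 -> legal
(2,5): flips 2 -> legal
(2,6): flips 1 -> legal
(3,2): no bracket -> illegal
(3,6): no bracket -> illegal
(4,2): no bracket -> illegal
(5,6): flips 1 -> legal
(6,4): flips 1 -> legal
(6,5): flips 1 -> legal
(6,6): flips 1 -> legal
B mobility = 9
-- W to move --
(3,2): no bracket -> illegal
(3,6): no bracket -> illegal
(3,7): flips 1 -> legal
(4,2): no bracket -> illegal
(4,7): no bracket -> illegal
(5,2): flips 1 -> legal
(5,3): flips 3 -> legal
(5,6): flips 1 -> legal
(5,7): flips 1 -> legal
(6,3): no bracket -> illegal
(6,4): flips 2 -> legal
(6,5): no bracket -> illegal
W mobility = 6

Answer: B=9 W=6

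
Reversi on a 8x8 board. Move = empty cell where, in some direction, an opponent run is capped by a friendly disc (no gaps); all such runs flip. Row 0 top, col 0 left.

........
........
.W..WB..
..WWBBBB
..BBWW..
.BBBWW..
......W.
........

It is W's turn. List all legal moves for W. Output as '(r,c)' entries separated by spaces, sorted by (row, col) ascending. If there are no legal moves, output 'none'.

Answer: (1,5) (2,3) (2,6) (2,7) (4,1) (4,6) (5,0) (6,0) (6,2) (6,3)

Derivation:
(1,4): no bracket -> illegal
(1,5): flips 2 -> legal
(1,6): no bracket -> illegal
(2,3): flips 1 -> legal
(2,6): flips 2 -> legal
(2,7): flips 1 -> legal
(3,1): no bracket -> illegal
(4,0): no bracket -> illegal
(4,1): flips 2 -> legal
(4,6): flips 1 -> legal
(4,7): no bracket -> illegal
(5,0): flips 3 -> legal
(6,0): flips 2 -> legal
(6,1): no bracket -> illegal
(6,2): flips 3 -> legal
(6,3): flips 2 -> legal
(6,4): no bracket -> illegal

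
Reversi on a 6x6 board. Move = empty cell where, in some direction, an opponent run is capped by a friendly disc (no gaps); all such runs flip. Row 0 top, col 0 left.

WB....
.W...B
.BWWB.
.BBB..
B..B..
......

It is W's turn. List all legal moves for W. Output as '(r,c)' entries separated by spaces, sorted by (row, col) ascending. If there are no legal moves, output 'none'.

Answer: (0,2) (2,0) (2,5) (4,1) (4,2) (4,4) (5,3)

Derivation:
(0,2): flips 1 -> legal
(0,4): no bracket -> illegal
(0,5): no bracket -> illegal
(1,0): no bracket -> illegal
(1,2): no bracket -> illegal
(1,3): no bracket -> illegal
(1,4): no bracket -> illegal
(2,0): flips 1 -> legal
(2,5): flips 1 -> legal
(3,0): no bracket -> illegal
(3,4): no bracket -> illegal
(3,5): no bracket -> illegal
(4,1): flips 3 -> legal
(4,2): flips 1 -> legal
(4,4): flips 1 -> legal
(5,0): no bracket -> illegal
(5,1): no bracket -> illegal
(5,2): no bracket -> illegal
(5,3): flips 2 -> legal
(5,4): no bracket -> illegal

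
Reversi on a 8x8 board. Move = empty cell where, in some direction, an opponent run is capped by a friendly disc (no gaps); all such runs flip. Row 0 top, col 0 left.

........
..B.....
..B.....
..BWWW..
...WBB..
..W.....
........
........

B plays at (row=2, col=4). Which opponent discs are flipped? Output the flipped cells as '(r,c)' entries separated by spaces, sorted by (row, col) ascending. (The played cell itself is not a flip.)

Dir NW: first cell '.' (not opp) -> no flip
Dir N: first cell '.' (not opp) -> no flip
Dir NE: first cell '.' (not opp) -> no flip
Dir W: first cell '.' (not opp) -> no flip
Dir E: first cell '.' (not opp) -> no flip
Dir SW: opp run (3,3), next='.' -> no flip
Dir S: opp run (3,4) capped by B -> flip
Dir SE: opp run (3,5), next='.' -> no flip

Answer: (3,4)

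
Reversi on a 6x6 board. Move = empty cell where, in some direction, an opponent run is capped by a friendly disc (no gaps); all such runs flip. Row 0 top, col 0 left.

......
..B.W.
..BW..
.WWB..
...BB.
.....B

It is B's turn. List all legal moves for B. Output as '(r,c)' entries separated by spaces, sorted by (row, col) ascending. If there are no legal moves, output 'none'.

Answer: (1,3) (2,1) (2,4) (3,0) (3,4) (4,0) (4,2)

Derivation:
(0,3): no bracket -> illegal
(0,4): no bracket -> illegal
(0,5): no bracket -> illegal
(1,3): flips 1 -> legal
(1,5): no bracket -> illegal
(2,0): no bracket -> illegal
(2,1): flips 1 -> legal
(2,4): flips 1 -> legal
(2,5): no bracket -> illegal
(3,0): flips 2 -> legal
(3,4): flips 1 -> legal
(4,0): flips 1 -> legal
(4,1): no bracket -> illegal
(4,2): flips 1 -> legal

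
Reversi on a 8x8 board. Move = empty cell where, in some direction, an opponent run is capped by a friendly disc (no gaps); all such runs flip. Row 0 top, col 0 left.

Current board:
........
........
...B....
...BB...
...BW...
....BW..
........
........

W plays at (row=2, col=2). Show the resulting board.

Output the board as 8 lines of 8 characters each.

Answer: ........
........
..WB....
...WB...
...BW...
....BW..
........
........

Derivation:
Place W at (2,2); scan 8 dirs for brackets.
Dir NW: first cell '.' (not opp) -> no flip
Dir N: first cell '.' (not opp) -> no flip
Dir NE: first cell '.' (not opp) -> no flip
Dir W: first cell '.' (not opp) -> no flip
Dir E: opp run (2,3), next='.' -> no flip
Dir SW: first cell '.' (not opp) -> no flip
Dir S: first cell '.' (not opp) -> no flip
Dir SE: opp run (3,3) capped by W -> flip
All flips: (3,3)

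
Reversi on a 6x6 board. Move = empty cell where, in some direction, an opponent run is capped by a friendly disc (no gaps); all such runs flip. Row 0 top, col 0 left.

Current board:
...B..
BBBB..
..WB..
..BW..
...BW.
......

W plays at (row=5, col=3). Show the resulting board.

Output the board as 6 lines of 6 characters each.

Place W at (5,3); scan 8 dirs for brackets.
Dir NW: first cell '.' (not opp) -> no flip
Dir N: opp run (4,3) capped by W -> flip
Dir NE: first cell 'W' (not opp) -> no flip
Dir W: first cell '.' (not opp) -> no flip
Dir E: first cell '.' (not opp) -> no flip
Dir SW: edge -> no flip
Dir S: edge -> no flip
Dir SE: edge -> no flip
All flips: (4,3)

Answer: ...B..
BBBB..
..WB..
..BW..
...WW.
...W..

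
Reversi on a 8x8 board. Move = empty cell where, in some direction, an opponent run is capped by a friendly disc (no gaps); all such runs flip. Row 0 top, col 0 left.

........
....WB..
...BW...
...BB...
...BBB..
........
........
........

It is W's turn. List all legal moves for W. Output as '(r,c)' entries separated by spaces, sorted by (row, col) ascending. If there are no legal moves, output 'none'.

Answer: (0,6) (1,6) (2,2) (3,2) (4,2) (5,4)

Derivation:
(0,4): no bracket -> illegal
(0,5): no bracket -> illegal
(0,6): flips 1 -> legal
(1,2): no bracket -> illegal
(1,3): no bracket -> illegal
(1,6): flips 1 -> legal
(2,2): flips 1 -> legal
(2,5): no bracket -> illegal
(2,6): no bracket -> illegal
(3,2): flips 1 -> legal
(3,5): no bracket -> illegal
(3,6): no bracket -> illegal
(4,2): flips 1 -> legal
(4,6): no bracket -> illegal
(5,2): no bracket -> illegal
(5,3): no bracket -> illegal
(5,4): flips 2 -> legal
(5,5): no bracket -> illegal
(5,6): no bracket -> illegal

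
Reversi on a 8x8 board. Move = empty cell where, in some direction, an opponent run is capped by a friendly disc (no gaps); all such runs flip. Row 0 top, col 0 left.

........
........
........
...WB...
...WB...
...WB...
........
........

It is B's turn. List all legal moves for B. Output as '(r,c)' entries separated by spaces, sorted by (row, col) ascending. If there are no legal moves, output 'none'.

Answer: (2,2) (3,2) (4,2) (5,2) (6,2)

Derivation:
(2,2): flips 1 -> legal
(2,3): no bracket -> illegal
(2,4): no bracket -> illegal
(3,2): flips 2 -> legal
(4,2): flips 1 -> legal
(5,2): flips 2 -> legal
(6,2): flips 1 -> legal
(6,3): no bracket -> illegal
(6,4): no bracket -> illegal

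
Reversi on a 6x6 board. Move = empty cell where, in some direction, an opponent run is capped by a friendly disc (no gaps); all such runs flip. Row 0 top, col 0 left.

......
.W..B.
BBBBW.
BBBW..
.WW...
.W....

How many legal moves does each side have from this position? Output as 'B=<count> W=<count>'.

Answer: B=10 W=4

Derivation:
-- B to move --
(0,0): flips 1 -> legal
(0,1): flips 1 -> legal
(0,2): flips 1 -> legal
(1,0): no bracket -> illegal
(1,2): no bracket -> illegal
(1,3): no bracket -> illegal
(1,5): no bracket -> illegal
(2,5): flips 1 -> legal
(3,4): flips 2 -> legal
(3,5): no bracket -> illegal
(4,0): no bracket -> illegal
(4,3): flips 1 -> legal
(4,4): flips 1 -> legal
(5,0): flips 1 -> legal
(5,2): flips 2 -> legal
(5,3): flips 1 -> legal
B mobility = 10
-- W to move --
(0,3): no bracket -> illegal
(0,4): flips 1 -> legal
(0,5): flips 3 -> legal
(1,0): no bracket -> illegal
(1,2): flips 2 -> legal
(1,3): flips 1 -> legal
(1,5): no bracket -> illegal
(2,5): no bracket -> illegal
(3,4): no bracket -> illegal
(4,0): no bracket -> illegal
(4,3): no bracket -> illegal
W mobility = 4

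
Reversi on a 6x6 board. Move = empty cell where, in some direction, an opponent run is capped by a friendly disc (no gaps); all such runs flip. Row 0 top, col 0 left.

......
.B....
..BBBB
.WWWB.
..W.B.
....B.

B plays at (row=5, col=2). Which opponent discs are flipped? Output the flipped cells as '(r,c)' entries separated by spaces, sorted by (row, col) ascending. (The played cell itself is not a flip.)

Answer: (3,2) (4,2)

Derivation:
Dir NW: first cell '.' (not opp) -> no flip
Dir N: opp run (4,2) (3,2) capped by B -> flip
Dir NE: first cell '.' (not opp) -> no flip
Dir W: first cell '.' (not opp) -> no flip
Dir E: first cell '.' (not opp) -> no flip
Dir SW: edge -> no flip
Dir S: edge -> no flip
Dir SE: edge -> no flip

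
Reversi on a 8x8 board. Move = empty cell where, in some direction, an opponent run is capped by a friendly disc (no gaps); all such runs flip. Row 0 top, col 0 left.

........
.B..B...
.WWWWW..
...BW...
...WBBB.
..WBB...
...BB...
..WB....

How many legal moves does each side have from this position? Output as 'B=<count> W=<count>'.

Answer: B=11 W=13

Derivation:
-- B to move --
(1,0): no bracket -> illegal
(1,2): flips 2 -> legal
(1,3): flips 1 -> legal
(1,5): flips 1 -> legal
(1,6): no bracket -> illegal
(2,0): no bracket -> illegal
(2,6): no bracket -> illegal
(3,0): no bracket -> illegal
(3,1): flips 1 -> legal
(3,2): flips 2 -> legal
(3,5): flips 1 -> legal
(3,6): flips 1 -> legal
(4,1): flips 1 -> legal
(4,2): flips 1 -> legal
(5,1): flips 1 -> legal
(6,1): no bracket -> illegal
(6,2): no bracket -> illegal
(7,1): flips 1 -> legal
B mobility = 11
-- W to move --
(0,0): flips 1 -> legal
(0,1): flips 1 -> legal
(0,2): no bracket -> illegal
(0,3): flips 1 -> legal
(0,4): flips 1 -> legal
(0,5): flips 1 -> legal
(1,0): no bracket -> illegal
(1,2): no bracket -> illegal
(1,3): no bracket -> illegal
(1,5): no bracket -> illegal
(2,0): no bracket -> illegal
(3,2): flips 1 -> legal
(3,5): no bracket -> illegal
(3,6): flips 3 -> legal
(3,7): no bracket -> illegal
(4,2): flips 1 -> legal
(4,7): flips 3 -> legal
(5,5): flips 4 -> legal
(5,6): flips 1 -> legal
(5,7): no bracket -> illegal
(6,2): no bracket -> illegal
(6,5): flips 1 -> legal
(7,4): flips 5 -> legal
(7,5): no bracket -> illegal
W mobility = 13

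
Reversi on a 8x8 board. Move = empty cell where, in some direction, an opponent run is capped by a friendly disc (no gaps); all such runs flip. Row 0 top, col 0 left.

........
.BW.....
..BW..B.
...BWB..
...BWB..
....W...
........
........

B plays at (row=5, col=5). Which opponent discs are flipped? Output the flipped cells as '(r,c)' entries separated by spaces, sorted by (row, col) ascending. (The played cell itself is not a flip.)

Dir NW: opp run (4,4) capped by B -> flip
Dir N: first cell 'B' (not opp) -> no flip
Dir NE: first cell '.' (not opp) -> no flip
Dir W: opp run (5,4), next='.' -> no flip
Dir E: first cell '.' (not opp) -> no flip
Dir SW: first cell '.' (not opp) -> no flip
Dir S: first cell '.' (not opp) -> no flip
Dir SE: first cell '.' (not opp) -> no flip

Answer: (4,4)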